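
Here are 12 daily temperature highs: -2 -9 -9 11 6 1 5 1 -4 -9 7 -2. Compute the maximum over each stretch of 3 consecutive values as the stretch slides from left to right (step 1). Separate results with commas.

-2, 11, 11, 11, 6, 5, 5, 1, 7, 7

Sliding a size-3 window across the 12 values:
-2 -9 -9 → max -2
-9 -9 11 → max 11
-9 11 6 → max 11
11 6 1 → max 11
6 1 5 → max 6
1 5 1 → max 5
5 1 -4 → max 5
1 -4 -9 → max 1
-4 -9 7 → max 7
-9 7 -2 → max 7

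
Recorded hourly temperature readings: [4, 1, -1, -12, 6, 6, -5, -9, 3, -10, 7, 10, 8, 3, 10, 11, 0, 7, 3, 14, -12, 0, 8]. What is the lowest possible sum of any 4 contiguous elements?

-21

Each size-4 window and its sum:
(4, 1, -1, -12) → sum -8
(1, -1, -12, 6) → sum -6
(-1, -12, 6, 6) → sum -1
(-12, 6, 6, -5) → sum -5
(6, 6, -5, -9) → sum -2
(6, -5, -9, 3) → sum -5
(-5, -9, 3, -10) → sum -21
(-9, 3, -10, 7) → sum -9
(3, -10, 7, 10) → sum 10
(-10, 7, 10, 8) → sum 15
(7, 10, 8, 3) → sum 28
(10, 8, 3, 10) → sum 31
(8, 3, 10, 11) → sum 32
(3, 10, 11, 0) → sum 24
(10, 11, 0, 7) → sum 28
(11, 0, 7, 3) → sum 21
(0, 7, 3, 14) → sum 24
(7, 3, 14, -12) → sum 12
(3, 14, -12, 0) → sum 5
(14, -12, 0, 8) → sum 10
Lowest of these is -21.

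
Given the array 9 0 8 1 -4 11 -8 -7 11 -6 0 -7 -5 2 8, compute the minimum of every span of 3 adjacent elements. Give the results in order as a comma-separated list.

[9, 0, 8] → min 0
[0, 8, 1] → min 0
[8, 1, -4] → min -4
[1, -4, 11] → min -4
[-4, 11, -8] → min -8
[11, -8, -7] → min -8
[-8, -7, 11] → min -8
[-7, 11, -6] → min -7
[11, -6, 0] → min -6
[-6, 0, -7] → min -7
[0, -7, -5] → min -7
[-7, -5, 2] → min -7
[-5, 2, 8] → min -5

0, 0, -4, -4, -8, -8, -8, -7, -6, -7, -7, -7, -5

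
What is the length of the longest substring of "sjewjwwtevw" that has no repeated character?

4

add s: [s] len 1
add j: [s, j] len 2
add e: [s, j, e] len 3
add w: [s, j, e, w] len 4
add j (repeat j, move left end past it): [e, w, j] len 3
add w (repeat w, move left end past it): [j, w] len 2
add w (repeat w, move left end past it): [w] len 1
add t: [w, t] len 2
add e: [w, t, e] len 3
add v: [w, t, e, v] len 4
add w (repeat w, move left end past it): [t, e, v, w] len 4
Longest all-distinct length: 4.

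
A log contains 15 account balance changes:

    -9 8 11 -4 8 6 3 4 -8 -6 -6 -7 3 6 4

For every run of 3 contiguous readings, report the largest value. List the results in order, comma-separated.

11, 11, 11, 8, 8, 6, 4, 4, -6, -6, 3, 6, 6

Sliding a size-3 window across the 15 values:
(-9, 8, 11) → max 11
(8, 11, -4) → max 11
(11, -4, 8) → max 11
(-4, 8, 6) → max 8
(8, 6, 3) → max 8
(6, 3, 4) → max 6
(3, 4, -8) → max 4
(4, -8, -6) → max 4
(-8, -6, -6) → max -6
(-6, -6, -7) → max -6
(-6, -7, 3) → max 3
(-7, 3, 6) → max 6
(3, 6, 4) → max 6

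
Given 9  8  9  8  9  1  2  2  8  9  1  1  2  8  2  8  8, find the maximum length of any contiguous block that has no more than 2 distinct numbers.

5

add 9: window [9] (1 distinct), len 1
add 8: window [9, 8] (2 distinct), len 2
add 9: window [9, 8, 9] (2 distinct), len 3
add 8: window [9, 8, 9, 8] (2 distinct), len 4
add 9: window [9, 8, 9, 8, 9] (2 distinct), len 5
add 1: window [9, 1] (2 distinct), len 2
add 2: window [1, 2] (2 distinct), len 2
add 2: window [1, 2, 2] (2 distinct), len 3
add 8: window [2, 2, 8] (2 distinct), len 3
add 9: window [8, 9] (2 distinct), len 2
add 1: window [9, 1] (2 distinct), len 2
add 1: window [9, 1, 1] (2 distinct), len 3
add 2: window [1, 1, 2] (2 distinct), len 3
add 8: window [2, 8] (2 distinct), len 2
add 2: window [2, 8, 2] (2 distinct), len 3
add 8: window [2, 8, 2, 8] (2 distinct), len 4
add 8: window [2, 8, 2, 8, 8] (2 distinct), len 5
Longest length with ≤2 distinct: 5.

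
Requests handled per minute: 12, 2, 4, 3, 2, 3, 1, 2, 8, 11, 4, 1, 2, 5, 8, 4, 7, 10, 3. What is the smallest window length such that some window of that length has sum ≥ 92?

19

add 12: running sum 12 < 92
add 2: running sum 14 < 92
add 4: running sum 18 < 92
add 3: running sum 21 < 92
add 2: running sum 23 < 92
add 3: running sum 26 < 92
add 1: running sum 27 < 92
add 2: running sum 29 < 92
add 8: running sum 37 < 92
add 11: running sum 48 < 92
add 4: running sum 52 < 92
add 1: running sum 53 < 92
add 2: running sum 55 < 92
add 5: running sum 60 < 92
add 8: running sum 68 < 92
add 4: running sum 72 < 92
add 7: running sum 79 < 92
add 10: running sum 89 < 92
end 18: [12, 2, 4, 3, 2, 3, 1, 2, 8, 11, 4, 1, 2, 5, 8, 4, 7, 10, 3] sum 92, len 19
Shortest qualifying length: 19.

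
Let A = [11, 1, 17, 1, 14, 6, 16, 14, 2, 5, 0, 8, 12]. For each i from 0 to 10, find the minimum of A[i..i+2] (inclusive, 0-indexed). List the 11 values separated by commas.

[11, 1, 17] → min 1
[1, 17, 1] → min 1
[17, 1, 14] → min 1
[1, 14, 6] → min 1
[14, 6, 16] → min 6
[6, 16, 14] → min 6
[16, 14, 2] → min 2
[14, 2, 5] → min 2
[2, 5, 0] → min 0
[5, 0, 8] → min 0
[0, 8, 12] → min 0

1, 1, 1, 1, 6, 6, 2, 2, 0, 0, 0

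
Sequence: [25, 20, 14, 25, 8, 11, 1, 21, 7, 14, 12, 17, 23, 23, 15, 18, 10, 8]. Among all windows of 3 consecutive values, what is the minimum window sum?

Window sums for each of the 16 positions:
25 20 14 → sum 59
20 14 25 → sum 59
14 25 8 → sum 47
25 8 11 → sum 44
8 11 1 → sum 20
11 1 21 → sum 33
1 21 7 → sum 29
21 7 14 → sum 42
7 14 12 → sum 33
14 12 17 → sum 43
12 17 23 → sum 52
17 23 23 → sum 63
23 23 15 → sum 61
23 15 18 → sum 56
15 18 10 → sum 43
18 10 8 → sum 36
Minimum of these is 20.

20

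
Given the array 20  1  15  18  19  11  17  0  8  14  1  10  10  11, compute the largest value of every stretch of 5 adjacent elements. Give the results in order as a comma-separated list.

20, 19, 19, 19, 19, 17, 17, 14, 14, 14

20 1 15 18 19 → max 20
1 15 18 19 11 → max 19
15 18 19 11 17 → max 19
18 19 11 17 0 → max 19
19 11 17 0 8 → max 19
11 17 0 8 14 → max 17
17 0 8 14 1 → max 17
0 8 14 1 10 → max 14
8 14 1 10 10 → max 14
14 1 10 10 11 → max 14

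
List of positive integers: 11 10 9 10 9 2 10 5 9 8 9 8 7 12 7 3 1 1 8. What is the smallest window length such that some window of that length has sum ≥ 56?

add 11: running sum 11 < 56
add 10: running sum 21 < 56
add 9: running sum 30 < 56
add 10: running sum 40 < 56
add 9: running sum 49 < 56
add 2: running sum 51 < 56
add 10: shortest ending here [11, 10, 9, 10, 9, 2, 10] sum 61, len 7
add 5: shortest ending here [11, 10, 9, 10, 9, 2, 10, 5] sum 66, len 8
add 9: shortest ending here [10, 9, 10, 9, 2, 10, 5, 9] sum 64, len 8
add 8: shortest ending here [9, 10, 9, 2, 10, 5, 9, 8] sum 62, len 8
add 9: shortest ending here [10, 9, 2, 10, 5, 9, 8, 9] sum 62, len 8
add 8: shortest ending here [9, 2, 10, 5, 9, 8, 9, 8] sum 60, len 8
add 7: shortest ending here [10, 5, 9, 8, 9, 8, 7] sum 56, len 7
add 12: shortest ending here [5, 9, 8, 9, 8, 7, 12] sum 58, len 7
add 7: shortest ending here [9, 8, 9, 8, 7, 12, 7] sum 60, len 7
add 3: shortest ending here [9, 8, 9, 8, 7, 12, 7, 3] sum 63, len 8
add 1: shortest ending here [9, 8, 9, 8, 7, 12, 7, 3, 1] sum 64, len 9
add 1: shortest ending here [8, 9, 8, 7, 12, 7, 3, 1, 1] sum 56, len 9
add 8: shortest ending here [9, 8, 7, 12, 7, 3, 1, 1, 8] sum 56, len 9
Shortest qualifying length: 7.

7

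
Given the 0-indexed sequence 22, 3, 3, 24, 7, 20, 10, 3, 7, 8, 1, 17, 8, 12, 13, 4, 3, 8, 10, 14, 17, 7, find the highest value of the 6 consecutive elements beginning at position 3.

Elements at indices 3..8: 24, 7, 20, 10, 3, 7
max(24, 7, 20, 10, 3, 7) = 24

24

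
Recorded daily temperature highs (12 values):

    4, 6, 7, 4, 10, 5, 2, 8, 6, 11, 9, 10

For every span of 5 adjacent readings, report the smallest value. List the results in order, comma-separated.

[4, 6, 7, 4, 10] → min 4
[6, 7, 4, 10, 5] → min 4
[7, 4, 10, 5, 2] → min 2
[4, 10, 5, 2, 8] → min 2
[10, 5, 2, 8, 6] → min 2
[5, 2, 8, 6, 11] → min 2
[2, 8, 6, 11, 9] → min 2
[8, 6, 11, 9, 10] → min 6

4, 4, 2, 2, 2, 2, 2, 6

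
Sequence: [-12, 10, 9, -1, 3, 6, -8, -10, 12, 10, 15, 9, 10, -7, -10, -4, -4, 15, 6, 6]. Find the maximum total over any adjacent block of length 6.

Each size-6 window and its sum:
(-12, 10, 9, -1, 3, 6) → sum 15
(10, 9, -1, 3, 6, -8) → sum 19
(9, -1, 3, 6, -8, -10) → sum -1
(-1, 3, 6, -8, -10, 12) → sum 2
(3, 6, -8, -10, 12, 10) → sum 13
(6, -8, -10, 12, 10, 15) → sum 25
(-8, -10, 12, 10, 15, 9) → sum 28
(-10, 12, 10, 15, 9, 10) → sum 46
(12, 10, 15, 9, 10, -7) → sum 49
(10, 15, 9, 10, -7, -10) → sum 27
(15, 9, 10, -7, -10, -4) → sum 13
(9, 10, -7, -10, -4, -4) → sum -6
(10, -7, -10, -4, -4, 15) → sum 0
(-7, -10, -4, -4, 15, 6) → sum -4
(-10, -4, -4, 15, 6, 6) → sum 9
Maximum of these is 49.

49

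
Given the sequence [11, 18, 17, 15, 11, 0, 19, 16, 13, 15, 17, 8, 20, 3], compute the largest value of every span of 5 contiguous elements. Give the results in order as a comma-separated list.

Sliding a size-5 window across the 14 values:
11 18 17 15 11 → max 18
18 17 15 11 0 → max 18
17 15 11 0 19 → max 19
15 11 0 19 16 → max 19
11 0 19 16 13 → max 19
0 19 16 13 15 → max 19
19 16 13 15 17 → max 19
16 13 15 17 8 → max 17
13 15 17 8 20 → max 20
15 17 8 20 3 → max 20

18, 18, 19, 19, 19, 19, 19, 17, 20, 20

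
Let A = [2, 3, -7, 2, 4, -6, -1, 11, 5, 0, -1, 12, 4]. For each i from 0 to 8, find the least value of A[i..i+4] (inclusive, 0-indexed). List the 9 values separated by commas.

-7, -7, -7, -6, -6, -6, -1, -1, -1

Sliding a size-5 window across the 13 values:
[2, 3, -7, 2, 4] → min -7
[3, -7, 2, 4, -6] → min -7
[-7, 2, 4, -6, -1] → min -7
[2, 4, -6, -1, 11] → min -6
[4, -6, -1, 11, 5] → min -6
[-6, -1, 11, 5, 0] → min -6
[-1, 11, 5, 0, -1] → min -1
[11, 5, 0, -1, 12] → min -1
[5, 0, -1, 12, 4] → min -1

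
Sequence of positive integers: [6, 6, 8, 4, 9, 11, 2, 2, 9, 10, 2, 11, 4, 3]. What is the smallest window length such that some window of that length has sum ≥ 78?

add 6: running sum 6 < 78
add 6: running sum 12 < 78
add 8: running sum 20 < 78
add 4: running sum 24 < 78
add 9: running sum 33 < 78
add 11: running sum 44 < 78
add 2: running sum 46 < 78
add 2: running sum 48 < 78
add 9: running sum 57 < 78
add 10: running sum 67 < 78
add 2: running sum 69 < 78
add 11: shortest ending here [6, 6, 8, 4, 9, 11, 2, 2, 9, 10, 2, 11] sum 80, len 12
add 4: shortest ending here [6, 8, 4, 9, 11, 2, 2, 9, 10, 2, 11, 4] sum 78, len 12
add 3: shortest ending here [6, 8, 4, 9, 11, 2, 2, 9, 10, 2, 11, 4, 3] sum 81, len 13
Shortest qualifying length: 12.

12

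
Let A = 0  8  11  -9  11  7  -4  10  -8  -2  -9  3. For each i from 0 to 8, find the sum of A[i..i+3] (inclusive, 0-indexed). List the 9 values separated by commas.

10, 21, 20, 5, 24, 5, -4, -9, -16

[0, 8, 11, -9] → sum 10
[8, 11, -9, 11] → sum 21
[11, -9, 11, 7] → sum 20
[-9, 11, 7, -4] → sum 5
[11, 7, -4, 10] → sum 24
[7, -4, 10, -8] → sum 5
[-4, 10, -8, -2] → sum -4
[10, -8, -2, -9] → sum -9
[-8, -2, -9, 3] → sum -16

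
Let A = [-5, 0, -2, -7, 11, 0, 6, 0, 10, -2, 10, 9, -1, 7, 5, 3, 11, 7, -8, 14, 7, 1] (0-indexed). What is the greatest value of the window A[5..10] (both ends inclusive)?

10

Elements at indices 5..10: 0, 6, 0, 10, -2, 10
max(0, 6, 0, 10, -2, 10) = 10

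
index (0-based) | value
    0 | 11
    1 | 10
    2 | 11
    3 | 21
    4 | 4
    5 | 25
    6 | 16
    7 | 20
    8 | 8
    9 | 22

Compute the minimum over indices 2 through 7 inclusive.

4

Elements at indices 2..7: 11, 21, 4, 25, 16, 20
min(11, 21, 4, 25, 16, 20) = 4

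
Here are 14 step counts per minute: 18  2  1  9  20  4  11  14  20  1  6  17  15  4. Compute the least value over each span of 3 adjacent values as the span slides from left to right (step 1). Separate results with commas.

18 2 1 → min 1
2 1 9 → min 1
1 9 20 → min 1
9 20 4 → min 4
20 4 11 → min 4
4 11 14 → min 4
11 14 20 → min 11
14 20 1 → min 1
20 1 6 → min 1
1 6 17 → min 1
6 17 15 → min 6
17 15 4 → min 4

1, 1, 1, 4, 4, 4, 11, 1, 1, 1, 6, 4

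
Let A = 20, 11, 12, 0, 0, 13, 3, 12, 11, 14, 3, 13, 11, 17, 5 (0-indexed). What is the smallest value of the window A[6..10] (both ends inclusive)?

Elements at indices 6..10: 3, 12, 11, 14, 3
min(3, 12, 11, 14, 3) = 3

3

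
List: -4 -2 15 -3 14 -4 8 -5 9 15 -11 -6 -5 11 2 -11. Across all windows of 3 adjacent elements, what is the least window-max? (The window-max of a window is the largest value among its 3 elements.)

Window maxs for each of the 14 positions:
[-4, -2, 15] → max 15
[-2, 15, -3] → max 15
[15, -3, 14] → max 15
[-3, 14, -4] → max 14
[14, -4, 8] → max 14
[-4, 8, -5] → max 8
[8, -5, 9] → max 9
[-5, 9, 15] → max 15
[9, 15, -11] → max 15
[15, -11, -6] → max 15
[-11, -6, -5] → max -5
[-6, -5, 11] → max 11
[-5, 11, 2] → max 11
[11, 2, -11] → max 11
Least of these is -5.

-5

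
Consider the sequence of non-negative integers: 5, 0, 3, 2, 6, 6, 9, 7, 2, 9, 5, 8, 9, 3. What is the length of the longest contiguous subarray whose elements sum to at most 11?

Extend to the right; shrink from the left whenever the sum exceeds 11:
[5] sum 5 len 1
[5, 0] sum 5 len 2
[5, 0, 3] sum 8 len 3
[5, 0, 3, 2] sum 10 len 4
[0, 3, 2, 6] sum 11 len 4
[6] sum 6 len 1
[9] sum 9 len 1
[7] sum 7 len 1
[7, 2] sum 9 len 2
[2, 9] sum 11 len 2
[5] sum 5 len 1
[8] sum 8 len 1
[9] sum 9 len 1
[3] sum 3 len 1
Longest length seen: 4.

4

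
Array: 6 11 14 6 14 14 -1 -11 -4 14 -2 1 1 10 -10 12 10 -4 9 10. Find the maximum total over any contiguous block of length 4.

48

[6, 11, 14, 6] → sum 37
[11, 14, 6, 14] → sum 45
[14, 6, 14, 14] → sum 48
[6, 14, 14, -1] → sum 33
[14, 14, -1, -11] → sum 16
[14, -1, -11, -4] → sum -2
[-1, -11, -4, 14] → sum -2
[-11, -4, 14, -2] → sum -3
[-4, 14, -2, 1] → sum 9
[14, -2, 1, 1] → sum 14
[-2, 1, 1, 10] → sum 10
[1, 1, 10, -10] → sum 2
[1, 10, -10, 12] → sum 13
[10, -10, 12, 10] → sum 22
[-10, 12, 10, -4] → sum 8
[12, 10, -4, 9] → sum 27
[10, -4, 9, 10] → sum 25
Maximum of these is 48.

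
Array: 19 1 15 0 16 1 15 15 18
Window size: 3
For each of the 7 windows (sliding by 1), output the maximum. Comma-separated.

19 1 15 → max 19
1 15 0 → max 15
15 0 16 → max 16
0 16 1 → max 16
16 1 15 → max 16
1 15 15 → max 15
15 15 18 → max 18

19, 15, 16, 16, 16, 15, 18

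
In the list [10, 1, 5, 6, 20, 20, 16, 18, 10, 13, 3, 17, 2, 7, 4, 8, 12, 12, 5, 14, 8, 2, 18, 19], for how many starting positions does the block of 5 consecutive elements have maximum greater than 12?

17

[10, 1, 5, 6, 20] → max 20  > 12 ✓
[1, 5, 6, 20, 20] → max 20  > 12 ✓
[5, 6, 20, 20, 16] → max 20  > 12 ✓
[6, 20, 20, 16, 18] → max 20  > 12 ✓
[20, 20, 16, 18, 10] → max 20  > 12 ✓
[20, 16, 18, 10, 13] → max 20  > 12 ✓
[16, 18, 10, 13, 3] → max 18  > 12 ✓
[18, 10, 13, 3, 17] → max 18  > 12 ✓
[10, 13, 3, 17, 2] → max 17  > 12 ✓
[13, 3, 17, 2, 7] → max 17  > 12 ✓
[3, 17, 2, 7, 4] → max 17  > 12 ✓
[17, 2, 7, 4, 8] → max 17  > 12 ✓
[2, 7, 4, 8, 12] → max 12
[7, 4, 8, 12, 12] → max 12
[4, 8, 12, 12, 5] → max 12
[8, 12, 12, 5, 14] → max 14  > 12 ✓
[12, 12, 5, 14, 8] → max 14  > 12 ✓
[12, 5, 14, 8, 2] → max 14  > 12 ✓
[5, 14, 8, 2, 18] → max 18  > 12 ✓
[14, 8, 2, 18, 19] → max 19  > 12 ✓
17 windows satisfy the condition.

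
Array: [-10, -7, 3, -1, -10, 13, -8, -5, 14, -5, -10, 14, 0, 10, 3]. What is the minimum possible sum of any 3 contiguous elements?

-14

[-10, -7, 3] → sum -14
[-7, 3, -1] → sum -5
[3, -1, -10] → sum -8
[-1, -10, 13] → sum 2
[-10, 13, -8] → sum -5
[13, -8, -5] → sum 0
[-8, -5, 14] → sum 1
[-5, 14, -5] → sum 4
[14, -5, -10] → sum -1
[-5, -10, 14] → sum -1
[-10, 14, 0] → sum 4
[14, 0, 10] → sum 24
[0, 10, 3] → sum 13
Minimum of these is -14.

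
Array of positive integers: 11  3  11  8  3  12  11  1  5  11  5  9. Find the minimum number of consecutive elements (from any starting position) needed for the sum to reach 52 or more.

7

Extend right; whenever the sum reaches 52, record the length and shrink from the left:
add 11: running sum 11 < 52
add 3: running sum 14 < 52
add 11: running sum 25 < 52
add 8: running sum 33 < 52
add 3: running sum 36 < 52
add 12: running sum 48 < 52
end 6: [11, 3, 11, 8, 3, 12, 11] sum 59, len 7
end 7: [11, 3, 11, 8, 3, 12, 11, 1] sum 60, len 8
end 8: [3, 11, 8, 3, 12, 11, 1, 5] sum 54, len 8
end 9: [11, 8, 3, 12, 11, 1, 5, 11] sum 62, len 8
end 10: [8, 3, 12, 11, 1, 5, 11, 5] sum 56, len 8
end 11: [12, 11, 1, 5, 11, 5, 9] sum 54, len 7
Shortest qualifying length: 7.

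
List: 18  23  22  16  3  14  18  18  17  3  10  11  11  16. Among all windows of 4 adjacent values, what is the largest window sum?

(18, 23, 22, 16) → sum 79
(23, 22, 16, 3) → sum 64
(22, 16, 3, 14) → sum 55
(16, 3, 14, 18) → sum 51
(3, 14, 18, 18) → sum 53
(14, 18, 18, 17) → sum 67
(18, 18, 17, 3) → sum 56
(18, 17, 3, 10) → sum 48
(17, 3, 10, 11) → sum 41
(3, 10, 11, 11) → sum 35
(10, 11, 11, 16) → sum 48
Largest of these is 79.

79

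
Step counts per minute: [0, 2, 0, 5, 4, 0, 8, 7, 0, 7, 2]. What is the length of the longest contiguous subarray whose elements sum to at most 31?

9

Extend to the right; shrink from the left whenever the sum exceeds 31:
add 0: [0] sum 0, len 1
add 2: [0, 2] sum 2, len 2
add 0: [0, 2, 0] sum 2, len 3
add 5: [0, 2, 0, 5] sum 7, len 4
add 4: [0, 2, 0, 5, 4] sum 11, len 5
add 0: [0, 2, 0, 5, 4, 0] sum 11, len 6
add 8: [0, 2, 0, 5, 4, 0, 8] sum 19, len 7
add 7: [0, 2, 0, 5, 4, 0, 8, 7] sum 26, len 8
add 0: [0, 2, 0, 5, 4, 0, 8, 7, 0] sum 26, len 9
add 7: [0, 5, 4, 0, 8, 7, 0, 7] sum 31, len 8
add 2: [4, 0, 8, 7, 0, 7, 2] sum 28, len 7
Longest length seen: 9.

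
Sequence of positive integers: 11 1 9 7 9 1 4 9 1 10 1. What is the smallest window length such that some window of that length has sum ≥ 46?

8

add 11: running sum 11 < 46
add 1: running sum 12 < 46
add 9: running sum 21 < 46
add 7: running sum 28 < 46
add 9: running sum 37 < 46
add 1: running sum 38 < 46
add 4: running sum 42 < 46
end 7: [11, 1, 9, 7, 9, 1, 4, 9] sum 51, len 8
end 8: [11, 1, 9, 7, 9, 1, 4, 9, 1] sum 52, len 9
end 9: [9, 7, 9, 1, 4, 9, 1, 10] sum 50, len 8
end 10: [9, 7, 9, 1, 4, 9, 1, 10, 1] sum 51, len 9
Shortest qualifying length: 8.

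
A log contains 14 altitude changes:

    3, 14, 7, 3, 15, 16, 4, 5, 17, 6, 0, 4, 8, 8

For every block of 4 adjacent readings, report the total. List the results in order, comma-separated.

27, 39, 41, 38, 40, 42, 32, 28, 27, 18, 20

Sliding a size-4 window across the 14 values:
(3, 14, 7, 3) → sum 27
(14, 7, 3, 15) → sum 39
(7, 3, 15, 16) → sum 41
(3, 15, 16, 4) → sum 38
(15, 16, 4, 5) → sum 40
(16, 4, 5, 17) → sum 42
(4, 5, 17, 6) → sum 32
(5, 17, 6, 0) → sum 28
(17, 6, 0, 4) → sum 27
(6, 0, 4, 8) → sum 18
(0, 4, 8, 8) → sum 20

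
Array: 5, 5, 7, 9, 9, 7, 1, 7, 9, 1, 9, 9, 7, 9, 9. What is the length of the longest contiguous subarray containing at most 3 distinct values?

13

add 5: window [5] (1 distinct), len 1
add 5: window [5, 5] (1 distinct), len 2
add 7: window [5, 5, 7] (2 distinct), len 3
add 9: window [5, 5, 7, 9] (3 distinct), len 4
add 9: window [5, 5, 7, 9, 9] (3 distinct), len 5
add 7: window [5, 5, 7, 9, 9, 7] (3 distinct), len 6
add 1: window [7, 9, 9, 7, 1] (3 distinct), len 5
add 7: window [7, 9, 9, 7, 1, 7] (3 distinct), len 6
add 9: window [7, 9, 9, 7, 1, 7, 9] (3 distinct), len 7
add 1: window [7, 9, 9, 7, 1, 7, 9, 1] (3 distinct), len 8
add 9: window [7, 9, 9, 7, 1, 7, 9, 1, 9] (3 distinct), len 9
add 9: window [7, 9, 9, 7, 1, 7, 9, 1, 9, 9] (3 distinct), len 10
add 7: window [7, 9, 9, 7, 1, 7, 9, 1, 9, 9, 7] (3 distinct), len 11
add 9: window [7, 9, 9, 7, 1, 7, 9, 1, 9, 9, 7, 9] (3 distinct), len 12
add 9: window [7, 9, 9, 7, 1, 7, 9, 1, 9, 9, 7, 9, 9] (3 distinct), len 13
Longest length with ≤3 distinct: 13.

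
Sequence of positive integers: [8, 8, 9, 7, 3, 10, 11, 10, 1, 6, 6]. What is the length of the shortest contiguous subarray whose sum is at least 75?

Extend right; whenever the sum reaches 75, record the length and shrink from the left:
add 8: running sum 8 < 75
add 8: running sum 16 < 75
add 9: running sum 25 < 75
add 7: running sum 32 < 75
add 3: running sum 35 < 75
add 10: running sum 45 < 75
add 11: running sum 56 < 75
add 10: running sum 66 < 75
add 1: running sum 67 < 75
add 6: running sum 73 < 75
end 10: [8, 8, 9, 7, 3, 10, 11, 10, 1, 6, 6] sum 79, len 11
Shortest qualifying length: 11.

11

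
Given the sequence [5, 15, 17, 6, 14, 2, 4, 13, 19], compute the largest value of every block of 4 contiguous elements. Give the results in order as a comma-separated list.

[5, 15, 17, 6] → max 17
[15, 17, 6, 14] → max 17
[17, 6, 14, 2] → max 17
[6, 14, 2, 4] → max 14
[14, 2, 4, 13] → max 14
[2, 4, 13, 19] → max 19

17, 17, 17, 14, 14, 19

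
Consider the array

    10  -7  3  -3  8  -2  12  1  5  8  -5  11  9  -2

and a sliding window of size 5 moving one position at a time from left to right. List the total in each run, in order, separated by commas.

11, -1, 18, 16, 24, 24, 21, 20, 28, 21

(10, -7, 3, -3, 8) → sum 11
(-7, 3, -3, 8, -2) → sum -1
(3, -3, 8, -2, 12) → sum 18
(-3, 8, -2, 12, 1) → sum 16
(8, -2, 12, 1, 5) → sum 24
(-2, 12, 1, 5, 8) → sum 24
(12, 1, 5, 8, -5) → sum 21
(1, 5, 8, -5, 11) → sum 20
(5, 8, -5, 11, 9) → sum 28
(8, -5, 11, 9, -2) → sum 21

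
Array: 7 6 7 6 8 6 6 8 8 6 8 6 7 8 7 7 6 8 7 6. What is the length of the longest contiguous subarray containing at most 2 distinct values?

9

Extend right; when distinct count exceeds 2, shrink from the left:
[7] 1 distinct, len 1
[7, 6] 2 distinct, len 2
[7, 6, 7] 2 distinct, len 3
[7, 6, 7, 6] 2 distinct, len 4
[6, 8] 2 distinct, len 2
[6, 8, 6] 2 distinct, len 3
[6, 8, 6, 6] 2 distinct, len 4
[6, 8, 6, 6, 8] 2 distinct, len 5
[6, 8, 6, 6, 8, 8] 2 distinct, len 6
[6, 8, 6, 6, 8, 8, 6] 2 distinct, len 7
[6, 8, 6, 6, 8, 8, 6, 8] 2 distinct, len 8
[6, 8, 6, 6, 8, 8, 6, 8, 6] 2 distinct, len 9
[6, 7] 2 distinct, len 2
[7, 8] 2 distinct, len 2
[7, 8, 7] 2 distinct, len 3
[7, 8, 7, 7] 2 distinct, len 4
[7, 7, 6] 2 distinct, len 3
[6, 8] 2 distinct, len 2
[8, 7] 2 distinct, len 2
[7, 6] 2 distinct, len 2
Longest length with ≤2 distinct: 9.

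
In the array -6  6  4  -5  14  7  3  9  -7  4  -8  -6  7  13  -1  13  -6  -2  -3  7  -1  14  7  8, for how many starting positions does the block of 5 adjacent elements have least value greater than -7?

[-6, 6, 4, -5, 14] → min -6  > -7 ✓
[6, 4, -5, 14, 7] → min -5  > -7 ✓
[4, -5, 14, 7, 3] → min -5  > -7 ✓
[-5, 14, 7, 3, 9] → min -5  > -7 ✓
[14, 7, 3, 9, -7] → min -7
[7, 3, 9, -7, 4] → min -7
[3, 9, -7, 4, -8] → min -8
[9, -7, 4, -8, -6] → min -8
[-7, 4, -8, -6, 7] → min -8
[4, -8, -6, 7, 13] → min -8
[-8, -6, 7, 13, -1] → min -8
[-6, 7, 13, -1, 13] → min -6  > -7 ✓
[7, 13, -1, 13, -6] → min -6  > -7 ✓
[13, -1, 13, -6, -2] → min -6  > -7 ✓
[-1, 13, -6, -2, -3] → min -6  > -7 ✓
[13, -6, -2, -3, 7] → min -6  > -7 ✓
[-6, -2, -3, 7, -1] → min -6  > -7 ✓
[-2, -3, 7, -1, 14] → min -3  > -7 ✓
[-3, 7, -1, 14, 7] → min -3  > -7 ✓
[7, -1, 14, 7, 8] → min -1  > -7 ✓
13 windows satisfy the condition.

13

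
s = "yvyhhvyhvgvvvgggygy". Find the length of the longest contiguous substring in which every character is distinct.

4

[y] len 1
[y, v] len 2
[v, y] len 2
[v, y, h] len 3
[h] len 1
[h, v] len 2
[h, v, y] len 3
[v, y, h] len 3
[y, h, v] len 3
[y, h, v, g] len 4
[g, v] len 2
[v] len 1
[v] len 1
[v, g] len 2
[g] len 1
[g] len 1
[g, y] len 2
[y, g] len 2
[g, y] len 2
Longest all-distinct length: 4.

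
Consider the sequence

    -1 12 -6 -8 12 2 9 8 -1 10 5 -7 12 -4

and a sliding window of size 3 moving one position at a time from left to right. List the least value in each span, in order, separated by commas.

-6, -8, -8, -8, 2, 2, -1, -1, -1, -7, -7, -7

Sliding a size-3 window across the 14 values:
(-1, 12, -6) → min -6
(12, -6, -8) → min -8
(-6, -8, 12) → min -8
(-8, 12, 2) → min -8
(12, 2, 9) → min 2
(2, 9, 8) → min 2
(9, 8, -1) → min -1
(8, -1, 10) → min -1
(-1, 10, 5) → min -1
(10, 5, -7) → min -7
(5, -7, 12) → min -7
(-7, 12, -4) → min -7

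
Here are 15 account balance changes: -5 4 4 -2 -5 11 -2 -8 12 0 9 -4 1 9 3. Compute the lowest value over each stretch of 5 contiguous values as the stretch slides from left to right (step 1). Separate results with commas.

Sliding a size-5 window across the 15 values:
(-5, 4, 4, -2, -5) → min -5
(4, 4, -2, -5, 11) → min -5
(4, -2, -5, 11, -2) → min -5
(-2, -5, 11, -2, -8) → min -8
(-5, 11, -2, -8, 12) → min -8
(11, -2, -8, 12, 0) → min -8
(-2, -8, 12, 0, 9) → min -8
(-8, 12, 0, 9, -4) → min -8
(12, 0, 9, -4, 1) → min -4
(0, 9, -4, 1, 9) → min -4
(9, -4, 1, 9, 3) → min -4

-5, -5, -5, -8, -8, -8, -8, -8, -4, -4, -4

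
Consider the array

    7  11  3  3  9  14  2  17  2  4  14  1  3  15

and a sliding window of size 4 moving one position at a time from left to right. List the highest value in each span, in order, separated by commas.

11, 11, 14, 14, 17, 17, 17, 17, 14, 14, 15

(7, 11, 3, 3) → max 11
(11, 3, 3, 9) → max 11
(3, 3, 9, 14) → max 14
(3, 9, 14, 2) → max 14
(9, 14, 2, 17) → max 17
(14, 2, 17, 2) → max 17
(2, 17, 2, 4) → max 17
(17, 2, 4, 14) → max 17
(2, 4, 14, 1) → max 14
(4, 14, 1, 3) → max 14
(14, 1, 3, 15) → max 15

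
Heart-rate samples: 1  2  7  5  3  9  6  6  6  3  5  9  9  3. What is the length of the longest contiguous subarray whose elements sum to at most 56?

11

→ 1: sum 1, len 1
→ 2: sum 3, len 2
→ 7: sum 10, len 3
→ 5: sum 15, len 4
→ 3: sum 18, len 5
→ 9: sum 27, len 6
→ 6: sum 33, len 7
→ 6: sum 39, len 8
→ 6: sum 45, len 9
→ 3: sum 48, len 10
→ 5: sum 53, len 11
→ 9 (dropped 1, 2, 7): sum 52, len 9
→ 9 (dropped 5): sum 56, len 9
→ 3 (dropped 3): sum 56, len 9
Longest length seen: 11.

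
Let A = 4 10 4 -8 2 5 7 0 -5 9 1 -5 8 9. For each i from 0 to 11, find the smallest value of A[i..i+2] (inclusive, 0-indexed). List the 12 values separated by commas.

4 10 4 → min 4
10 4 -8 → min -8
4 -8 2 → min -8
-8 2 5 → min -8
2 5 7 → min 2
5 7 0 → min 0
7 0 -5 → min -5
0 -5 9 → min -5
-5 9 1 → min -5
9 1 -5 → min -5
1 -5 8 → min -5
-5 8 9 → min -5

4, -8, -8, -8, 2, 0, -5, -5, -5, -5, -5, -5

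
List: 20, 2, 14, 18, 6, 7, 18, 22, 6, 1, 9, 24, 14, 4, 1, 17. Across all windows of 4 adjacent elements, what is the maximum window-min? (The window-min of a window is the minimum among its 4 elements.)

6

Each size-4 window and its min:
20 2 14 18 → min 2
2 14 18 6 → min 2
14 18 6 7 → min 6
18 6 7 18 → min 6
6 7 18 22 → min 6
7 18 22 6 → min 6
18 22 6 1 → min 1
22 6 1 9 → min 1
6 1 9 24 → min 1
1 9 24 14 → min 1
9 24 14 4 → min 4
24 14 4 1 → min 1
14 4 1 17 → min 1
Maximum of these is 6.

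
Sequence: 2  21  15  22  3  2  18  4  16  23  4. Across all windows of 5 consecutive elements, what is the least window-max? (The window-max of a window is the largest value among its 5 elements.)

18

(2, 21, 15, 22, 3) → max 22
(21, 15, 22, 3, 2) → max 22
(15, 22, 3, 2, 18) → max 22
(22, 3, 2, 18, 4) → max 22
(3, 2, 18, 4, 16) → max 18
(2, 18, 4, 16, 23) → max 23
(18, 4, 16, 23, 4) → max 23
Least of these is 18.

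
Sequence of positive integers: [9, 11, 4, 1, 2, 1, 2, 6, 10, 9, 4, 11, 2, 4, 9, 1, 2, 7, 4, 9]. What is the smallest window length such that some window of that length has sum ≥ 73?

13

Extend right; whenever the sum reaches 73, record the length and shrink from the left:
add 9: running sum 9 < 73
add 11: running sum 20 < 73
add 4: running sum 24 < 73
add 1: running sum 25 < 73
add 2: running sum 27 < 73
add 1: running sum 28 < 73
add 2: running sum 30 < 73
add 6: running sum 36 < 73
add 10: running sum 46 < 73
add 9: running sum 55 < 73
add 4: running sum 59 < 73
add 11: running sum 70 < 73
add 2: running sum 72 < 73
end 13: [9, 11, 4, 1, 2, 1, 2, 6, 10, 9, 4, 11, 2, 4] sum 76, len 14
end 14: [11, 4, 1, 2, 1, 2, 6, 10, 9, 4, 11, 2, 4, 9] sum 76, len 14
end 15: [11, 4, 1, 2, 1, 2, 6, 10, 9, 4, 11, 2, 4, 9, 1] sum 77, len 15
end 16: [11, 4, 1, 2, 1, 2, 6, 10, 9, 4, 11, 2, 4, 9, 1, 2] sum 79, len 16
end 17: [4, 1, 2, 1, 2, 6, 10, 9, 4, 11, 2, 4, 9, 1, 2, 7] sum 75, len 16
end 18: [2, 1, 2, 6, 10, 9, 4, 11, 2, 4, 9, 1, 2, 7, 4] sum 74, len 15
end 19: [6, 10, 9, 4, 11, 2, 4, 9, 1, 2, 7, 4, 9] sum 78, len 13
Shortest qualifying length: 13.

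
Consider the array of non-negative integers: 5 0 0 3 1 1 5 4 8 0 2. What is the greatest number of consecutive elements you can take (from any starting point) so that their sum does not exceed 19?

Extend to the right; shrink from the left whenever the sum exceeds 19:
→ 5: sum 5, len 1
→ 0: sum 5, len 2
→ 0: sum 5, len 3
→ 3: sum 8, len 4
→ 1: sum 9, len 5
→ 1: sum 10, len 6
→ 5: sum 15, len 7
→ 4: sum 19, len 8
→ 8 (dropped 5, 0, 0, 3): sum 19, len 5
→ 0: sum 19, len 6
→ 2 (dropped 1, 1): sum 19, len 5
Longest length seen: 8.

8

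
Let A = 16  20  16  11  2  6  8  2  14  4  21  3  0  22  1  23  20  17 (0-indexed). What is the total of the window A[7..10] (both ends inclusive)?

Elements at indices 7..10: 2, 14, 4, 21
sum(2, 14, 4, 21) = 41

41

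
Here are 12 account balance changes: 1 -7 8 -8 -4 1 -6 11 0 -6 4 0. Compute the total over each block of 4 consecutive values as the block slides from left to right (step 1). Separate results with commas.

(1, -7, 8, -8) → sum -6
(-7, 8, -8, -4) → sum -11
(8, -8, -4, 1) → sum -3
(-8, -4, 1, -6) → sum -17
(-4, 1, -6, 11) → sum 2
(1, -6, 11, 0) → sum 6
(-6, 11, 0, -6) → sum -1
(11, 0, -6, 4) → sum 9
(0, -6, 4, 0) → sum -2

-6, -11, -3, -17, 2, 6, -1, 9, -2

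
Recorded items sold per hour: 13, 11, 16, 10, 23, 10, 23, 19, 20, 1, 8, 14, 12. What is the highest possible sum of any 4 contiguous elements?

75

(13, 11, 16, 10) → sum 50
(11, 16, 10, 23) → sum 60
(16, 10, 23, 10) → sum 59
(10, 23, 10, 23) → sum 66
(23, 10, 23, 19) → sum 75
(10, 23, 19, 20) → sum 72
(23, 19, 20, 1) → sum 63
(19, 20, 1, 8) → sum 48
(20, 1, 8, 14) → sum 43
(1, 8, 14, 12) → sum 35
Highest of these is 75.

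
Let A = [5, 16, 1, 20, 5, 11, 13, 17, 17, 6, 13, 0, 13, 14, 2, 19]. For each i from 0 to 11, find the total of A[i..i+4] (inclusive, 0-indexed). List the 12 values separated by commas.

5 16 1 20 5 → sum 47
16 1 20 5 11 → sum 53
1 20 5 11 13 → sum 50
20 5 11 13 17 → sum 66
5 11 13 17 17 → sum 63
11 13 17 17 6 → sum 64
13 17 17 6 13 → sum 66
17 17 6 13 0 → sum 53
17 6 13 0 13 → sum 49
6 13 0 13 14 → sum 46
13 0 13 14 2 → sum 42
0 13 14 2 19 → sum 48

47, 53, 50, 66, 63, 64, 66, 53, 49, 46, 42, 48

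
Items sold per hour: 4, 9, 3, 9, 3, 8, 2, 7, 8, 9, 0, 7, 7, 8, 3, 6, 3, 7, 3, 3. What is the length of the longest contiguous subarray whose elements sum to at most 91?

add 4: [4] sum 4, len 1
add 9: [4, 9] sum 13, len 2
add 3: [4, 9, 3] sum 16, len 3
add 9: [4, 9, 3, 9] sum 25, len 4
add 3: [4, 9, 3, 9, 3] sum 28, len 5
add 8: [4, 9, 3, 9, 3, 8] sum 36, len 6
add 2: [4, 9, 3, 9, 3, 8, 2] sum 38, len 7
add 7: [4, 9, 3, 9, 3, 8, 2, 7] sum 45, len 8
add 8: [4, 9, 3, 9, 3, 8, 2, 7, 8] sum 53, len 9
add 9: [4, 9, 3, 9, 3, 8, 2, 7, 8, 9] sum 62, len 10
add 0: [4, 9, 3, 9, 3, 8, 2, 7, 8, 9, 0] sum 62, len 11
add 7: [4, 9, 3, 9, 3, 8, 2, 7, 8, 9, 0, 7] sum 69, len 12
add 7: [4, 9, 3, 9, 3, 8, 2, 7, 8, 9, 0, 7, 7] sum 76, len 13
add 8: [4, 9, 3, 9, 3, 8, 2, 7, 8, 9, 0, 7, 7, 8] sum 84, len 14
add 3: [4, 9, 3, 9, 3, 8, 2, 7, 8, 9, 0, 7, 7, 8, 3] sum 87, len 15
add 6: [9, 3, 9, 3, 8, 2, 7, 8, 9, 0, 7, 7, 8, 3, 6] sum 89, len 15
add 3: [3, 9, 3, 8, 2, 7, 8, 9, 0, 7, 7, 8, 3, 6, 3] sum 83, len 15
add 7: [3, 9, 3, 8, 2, 7, 8, 9, 0, 7, 7, 8, 3, 6, 3, 7] sum 90, len 16
add 3: [9, 3, 8, 2, 7, 8, 9, 0, 7, 7, 8, 3, 6, 3, 7, 3] sum 90, len 16
add 3: [3, 8, 2, 7, 8, 9, 0, 7, 7, 8, 3, 6, 3, 7, 3, 3] sum 84, len 16
Longest length seen: 16.

16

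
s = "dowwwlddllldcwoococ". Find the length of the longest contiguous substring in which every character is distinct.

5

add d: [d] len 1
add o: [d, o] len 2
add w: [d, o, w] len 3
add w (repeat w, move left end past it): [w] len 1
add w (repeat w, move left end past it): [w] len 1
add l: [w, l] len 2
add d: [w, l, d] len 3
add d (repeat d, move left end past it): [d] len 1
add l: [d, l] len 2
add l (repeat l, move left end past it): [l] len 1
add l (repeat l, move left end past it): [l] len 1
add d: [l, d] len 2
add c: [l, d, c] len 3
add w: [l, d, c, w] len 4
add o: [l, d, c, w, o] len 5
add o (repeat o, move left end past it): [o] len 1
add c: [o, c] len 2
add o (repeat o, move left end past it): [c, o] len 2
add c (repeat c, move left end past it): [o, c] len 2
Longest all-distinct length: 5.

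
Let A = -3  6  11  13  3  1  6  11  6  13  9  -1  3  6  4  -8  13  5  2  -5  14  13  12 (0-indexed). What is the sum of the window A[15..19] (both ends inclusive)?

Elements at indices 15..19: -8, 13, 5, 2, -5
sum(-8, 13, 5, 2, -5) = 7

7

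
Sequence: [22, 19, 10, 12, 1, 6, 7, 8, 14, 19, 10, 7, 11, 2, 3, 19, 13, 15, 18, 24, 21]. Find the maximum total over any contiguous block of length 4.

22 19 10 12 → sum 63
19 10 12 1 → sum 42
10 12 1 6 → sum 29
12 1 6 7 → sum 26
1 6 7 8 → sum 22
6 7 8 14 → sum 35
7 8 14 19 → sum 48
8 14 19 10 → sum 51
14 19 10 7 → sum 50
19 10 7 11 → sum 47
10 7 11 2 → sum 30
7 11 2 3 → sum 23
11 2 3 19 → sum 35
2 3 19 13 → sum 37
3 19 13 15 → sum 50
19 13 15 18 → sum 65
13 15 18 24 → sum 70
15 18 24 21 → sum 78
Maximum of these is 78.

78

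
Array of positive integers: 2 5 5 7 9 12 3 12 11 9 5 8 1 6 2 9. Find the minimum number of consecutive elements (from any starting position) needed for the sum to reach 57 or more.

7

add 2: running sum 2 < 57
add 5: running sum 7 < 57
add 5: running sum 12 < 57
add 7: running sum 19 < 57
add 9: running sum 28 < 57
add 12: running sum 40 < 57
add 3: running sum 43 < 57
add 12: running sum 55 < 57
end 8: [5, 7, 9, 12, 3, 12, 11] sum 59, len 7
end 9: [7, 9, 12, 3, 12, 11, 9] sum 63, len 7
end 10: [9, 12, 3, 12, 11, 9, 5] sum 61, len 7
end 11: [12, 3, 12, 11, 9, 5, 8] sum 60, len 7
end 12: [12, 3, 12, 11, 9, 5, 8, 1] sum 61, len 8
end 13: [12, 3, 12, 11, 9, 5, 8, 1, 6] sum 67, len 9
end 14: [3, 12, 11, 9, 5, 8, 1, 6, 2] sum 57, len 9
end 15: [12, 11, 9, 5, 8, 1, 6, 2, 9] sum 63, len 9
Shortest qualifying length: 7.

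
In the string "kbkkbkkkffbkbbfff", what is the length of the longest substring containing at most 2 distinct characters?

Extend right; when distinct count exceeds 2, shrink from the left:
add k: window [k] (1 distinct), len 1
add b: window [k, b] (2 distinct), len 2
add k: window [k, b, k] (2 distinct), len 3
add k: window [k, b, k, k] (2 distinct), len 4
add b: window [k, b, k, k, b] (2 distinct), len 5
add k: window [k, b, k, k, b, k] (2 distinct), len 6
add k: window [k, b, k, k, b, k, k] (2 distinct), len 7
add k: window [k, b, k, k, b, k, k, k] (2 distinct), len 8
add f: window [k, k, k, f] (2 distinct), len 4
add f: window [k, k, k, f, f] (2 distinct), len 5
add b: window [f, f, b] (2 distinct), len 3
add k: window [b, k] (2 distinct), len 2
add b: window [b, k, b] (2 distinct), len 3
add b: window [b, k, b, b] (2 distinct), len 4
add f: window [b, b, f] (2 distinct), len 3
add f: window [b, b, f, f] (2 distinct), len 4
add f: window [b, b, f, f, f] (2 distinct), len 5
Longest length with ≤2 distinct: 8.

8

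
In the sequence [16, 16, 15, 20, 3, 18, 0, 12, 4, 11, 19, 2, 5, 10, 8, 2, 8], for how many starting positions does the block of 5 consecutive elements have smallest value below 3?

11

[16, 16, 15, 20, 3] → min 3
[16, 15, 20, 3, 18] → min 3
[15, 20, 3, 18, 0] → min 0  < 3 ✓
[20, 3, 18, 0, 12] → min 0  < 3 ✓
[3, 18, 0, 12, 4] → min 0  < 3 ✓
[18, 0, 12, 4, 11] → min 0  < 3 ✓
[0, 12, 4, 11, 19] → min 0  < 3 ✓
[12, 4, 11, 19, 2] → min 2  < 3 ✓
[4, 11, 19, 2, 5] → min 2  < 3 ✓
[11, 19, 2, 5, 10] → min 2  < 3 ✓
[19, 2, 5, 10, 8] → min 2  < 3 ✓
[2, 5, 10, 8, 2] → min 2  < 3 ✓
[5, 10, 8, 2, 8] → min 2  < 3 ✓
11 windows satisfy the condition.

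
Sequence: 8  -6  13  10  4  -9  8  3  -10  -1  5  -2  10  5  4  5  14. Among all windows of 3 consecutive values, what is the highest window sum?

(8, -6, 13) → sum 15
(-6, 13, 10) → sum 17
(13, 10, 4) → sum 27
(10, 4, -9) → sum 5
(4, -9, 8) → sum 3
(-9, 8, 3) → sum 2
(8, 3, -10) → sum 1
(3, -10, -1) → sum -8
(-10, -1, 5) → sum -6
(-1, 5, -2) → sum 2
(5, -2, 10) → sum 13
(-2, 10, 5) → sum 13
(10, 5, 4) → sum 19
(5, 4, 5) → sum 14
(4, 5, 14) → sum 23
Highest of these is 27.

27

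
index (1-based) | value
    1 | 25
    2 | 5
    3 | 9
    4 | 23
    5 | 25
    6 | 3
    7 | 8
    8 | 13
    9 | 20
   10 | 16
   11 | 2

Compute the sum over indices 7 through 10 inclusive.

Elements at indices 7..10: 8, 13, 20, 16
sum(8, 13, 20, 16) = 57

57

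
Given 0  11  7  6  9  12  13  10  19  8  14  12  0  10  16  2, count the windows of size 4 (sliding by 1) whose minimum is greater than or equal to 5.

8

(0, 11, 7, 6) → min 0
(11, 7, 6, 9) → min 6  ≥ 5 ✓
(7, 6, 9, 12) → min 6  ≥ 5 ✓
(6, 9, 12, 13) → min 6  ≥ 5 ✓
(9, 12, 13, 10) → min 9  ≥ 5 ✓
(12, 13, 10, 19) → min 10  ≥ 5 ✓
(13, 10, 19, 8) → min 8  ≥ 5 ✓
(10, 19, 8, 14) → min 8  ≥ 5 ✓
(19, 8, 14, 12) → min 8  ≥ 5 ✓
(8, 14, 12, 0) → min 0
(14, 12, 0, 10) → min 0
(12, 0, 10, 16) → min 0
(0, 10, 16, 2) → min 0
8 windows satisfy the condition.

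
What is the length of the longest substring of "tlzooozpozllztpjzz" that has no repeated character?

5

add t: [t] len 1
add l: [t, l] len 2
add z: [t, l, z] len 3
add o: [t, l, z, o] len 4
add o (repeat o, move left end past it): [o] len 1
add o (repeat o, move left end past it): [o] len 1
add z: [o, z] len 2
add p: [o, z, p] len 3
add o (repeat o, move left end past it): [z, p, o] len 3
add z (repeat z, move left end past it): [p, o, z] len 3
add l: [p, o, z, l] len 4
add l (repeat l, move left end past it): [l] len 1
add z: [l, z] len 2
add t: [l, z, t] len 3
add p: [l, z, t, p] len 4
add j: [l, z, t, p, j] len 5
add z (repeat z, move left end past it): [t, p, j, z] len 4
add z (repeat z, move left end past it): [z] len 1
Longest all-distinct length: 5.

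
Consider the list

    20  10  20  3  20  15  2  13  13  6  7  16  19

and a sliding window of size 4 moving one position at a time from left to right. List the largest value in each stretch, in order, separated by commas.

20, 20, 20, 20, 20, 15, 13, 13, 16, 19

[20, 10, 20, 3] → max 20
[10, 20, 3, 20] → max 20
[20, 3, 20, 15] → max 20
[3, 20, 15, 2] → max 20
[20, 15, 2, 13] → max 20
[15, 2, 13, 13] → max 15
[2, 13, 13, 6] → max 13
[13, 13, 6, 7] → max 13
[13, 6, 7, 16] → max 16
[6, 7, 16, 19] → max 19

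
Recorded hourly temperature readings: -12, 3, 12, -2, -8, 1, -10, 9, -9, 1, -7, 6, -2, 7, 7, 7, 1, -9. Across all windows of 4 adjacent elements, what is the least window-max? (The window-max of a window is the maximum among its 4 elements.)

-12 3 12 -2 → max 12
3 12 -2 -8 → max 12
12 -2 -8 1 → max 12
-2 -8 1 -10 → max 1
-8 1 -10 9 → max 9
1 -10 9 -9 → max 9
-10 9 -9 1 → max 9
9 -9 1 -7 → max 9
-9 1 -7 6 → max 6
1 -7 6 -2 → max 6
-7 6 -2 7 → max 7
6 -2 7 7 → max 7
-2 7 7 7 → max 7
7 7 7 1 → max 7
7 7 1 -9 → max 7
Least of these is 1.

1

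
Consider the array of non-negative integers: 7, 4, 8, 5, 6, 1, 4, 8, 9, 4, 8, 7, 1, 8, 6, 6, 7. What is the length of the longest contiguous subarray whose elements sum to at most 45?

8

[7] sum 7 len 1
[7, 4] sum 11 len 2
[7, 4, 8] sum 19 len 3
[7, 4, 8, 5] sum 24 len 4
[7, 4, 8, 5, 6] sum 30 len 5
[7, 4, 8, 5, 6, 1] sum 31 len 6
[7, 4, 8, 5, 6, 1, 4] sum 35 len 7
[7, 4, 8, 5, 6, 1, 4, 8] sum 43 len 8
[4, 8, 5, 6, 1, 4, 8, 9] sum 45 len 8
[8, 5, 6, 1, 4, 8, 9, 4] sum 45 len 8
[5, 6, 1, 4, 8, 9, 4, 8] sum 45 len 8
[1, 4, 8, 9, 4, 8, 7] sum 41 len 7
[1, 4, 8, 9, 4, 8, 7, 1] sum 42 len 8
[8, 9, 4, 8, 7, 1, 8] sum 45 len 7
[9, 4, 8, 7, 1, 8, 6] sum 43 len 7
[4, 8, 7, 1, 8, 6, 6] sum 40 len 7
[8, 7, 1, 8, 6, 6, 7] sum 43 len 7
Longest length seen: 8.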